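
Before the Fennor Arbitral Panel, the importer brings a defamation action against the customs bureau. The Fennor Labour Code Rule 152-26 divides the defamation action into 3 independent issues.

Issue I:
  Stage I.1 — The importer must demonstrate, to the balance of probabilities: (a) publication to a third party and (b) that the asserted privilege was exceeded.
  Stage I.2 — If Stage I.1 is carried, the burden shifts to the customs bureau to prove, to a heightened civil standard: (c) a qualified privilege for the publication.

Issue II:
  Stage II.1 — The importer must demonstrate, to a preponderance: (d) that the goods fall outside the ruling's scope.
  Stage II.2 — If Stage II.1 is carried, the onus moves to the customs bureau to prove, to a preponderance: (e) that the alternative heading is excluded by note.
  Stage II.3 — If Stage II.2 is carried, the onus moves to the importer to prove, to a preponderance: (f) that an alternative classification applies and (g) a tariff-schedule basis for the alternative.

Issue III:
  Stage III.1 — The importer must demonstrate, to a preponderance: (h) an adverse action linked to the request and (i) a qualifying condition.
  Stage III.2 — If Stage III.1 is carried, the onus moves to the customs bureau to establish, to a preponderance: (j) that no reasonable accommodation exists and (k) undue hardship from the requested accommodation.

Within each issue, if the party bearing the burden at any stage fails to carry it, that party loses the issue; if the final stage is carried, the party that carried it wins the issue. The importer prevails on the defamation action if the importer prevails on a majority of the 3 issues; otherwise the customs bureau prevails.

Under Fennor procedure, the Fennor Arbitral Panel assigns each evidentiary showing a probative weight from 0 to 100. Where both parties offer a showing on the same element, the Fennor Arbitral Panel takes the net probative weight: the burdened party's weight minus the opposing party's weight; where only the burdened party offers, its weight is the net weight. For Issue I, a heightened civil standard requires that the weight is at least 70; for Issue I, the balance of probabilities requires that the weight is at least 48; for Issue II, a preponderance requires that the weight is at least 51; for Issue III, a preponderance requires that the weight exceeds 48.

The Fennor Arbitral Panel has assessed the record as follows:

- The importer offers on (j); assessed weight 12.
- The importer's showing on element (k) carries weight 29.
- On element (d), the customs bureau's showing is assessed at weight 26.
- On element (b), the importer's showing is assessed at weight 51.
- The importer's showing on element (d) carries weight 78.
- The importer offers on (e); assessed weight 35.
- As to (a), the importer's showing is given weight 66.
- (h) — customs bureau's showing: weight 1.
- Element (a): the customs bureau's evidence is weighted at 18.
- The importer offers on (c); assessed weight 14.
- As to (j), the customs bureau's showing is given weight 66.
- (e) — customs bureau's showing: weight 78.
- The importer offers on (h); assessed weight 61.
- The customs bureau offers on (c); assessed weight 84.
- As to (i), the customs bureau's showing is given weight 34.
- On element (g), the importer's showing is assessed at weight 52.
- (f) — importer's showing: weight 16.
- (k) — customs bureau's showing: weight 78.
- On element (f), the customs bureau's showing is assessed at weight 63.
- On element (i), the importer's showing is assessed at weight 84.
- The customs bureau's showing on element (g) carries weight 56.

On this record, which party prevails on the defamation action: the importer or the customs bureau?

customs bureau

— Issue I —
Stage I.1 (importer, the balance of probabilities, weight is at least 48): (a) net 66−18=48 ≥ 48 — meets; (b) 51 ≥ 48 — meets.
  Stage I.1 is satisfied; the onus moves to the customs bureau.
Stage I.2 (customs bureau, a heightened civil standard, weight is at least 70): (c) net 84−14=70 ≥ 70 — meets.
  Stage I.2 carried; the final stage is satisfied.
All stages carried — the customs bureau prevails on this issue.
— Issue II —
Stage II.1 — burden on importer; standard: a preponderance (weight is at least 51).
    (d): 78 − 26 = 52 ≥ 51 [met]
  The importer carries Stage II.1; the customs bureau now bears the burden.
Stage II.2 — burden on customs bureau; standard: a preponderance (weight is at least 51).
    (e): 78 − 35 = 43 < 51 [not met]
  The customs bureau does not carry Stage II.2.
The analysis ends at Stage II.2; the importer prevails on this issue.
— Issue III —
Stage III.1 — burden on importer; standard: a preponderance (weight exceeds 48).
    (h): 61 − 1 = 60 > 48 [met]
    (i): 84 − 34 = 50 > 48 [met]
  Stage III.1 carried; the burden shifts to the customs bureau.
Stage III.2 — burden on customs bureau; standard: a preponderance (weight exceeds 48).
    (j): 66 − 12 = 54 > 48 [met]
    (k): 78 − 29 = 49 > 48 [met]
  All elements met at the final stage.
Every stage carried; the customs bureau prevails on this issue.
Per-issue: Issue I → customs bureau; Issue II → importer; Issue III → customs bureau. The importer must prevail on a majority of issues; overall, the customs bureau prevails.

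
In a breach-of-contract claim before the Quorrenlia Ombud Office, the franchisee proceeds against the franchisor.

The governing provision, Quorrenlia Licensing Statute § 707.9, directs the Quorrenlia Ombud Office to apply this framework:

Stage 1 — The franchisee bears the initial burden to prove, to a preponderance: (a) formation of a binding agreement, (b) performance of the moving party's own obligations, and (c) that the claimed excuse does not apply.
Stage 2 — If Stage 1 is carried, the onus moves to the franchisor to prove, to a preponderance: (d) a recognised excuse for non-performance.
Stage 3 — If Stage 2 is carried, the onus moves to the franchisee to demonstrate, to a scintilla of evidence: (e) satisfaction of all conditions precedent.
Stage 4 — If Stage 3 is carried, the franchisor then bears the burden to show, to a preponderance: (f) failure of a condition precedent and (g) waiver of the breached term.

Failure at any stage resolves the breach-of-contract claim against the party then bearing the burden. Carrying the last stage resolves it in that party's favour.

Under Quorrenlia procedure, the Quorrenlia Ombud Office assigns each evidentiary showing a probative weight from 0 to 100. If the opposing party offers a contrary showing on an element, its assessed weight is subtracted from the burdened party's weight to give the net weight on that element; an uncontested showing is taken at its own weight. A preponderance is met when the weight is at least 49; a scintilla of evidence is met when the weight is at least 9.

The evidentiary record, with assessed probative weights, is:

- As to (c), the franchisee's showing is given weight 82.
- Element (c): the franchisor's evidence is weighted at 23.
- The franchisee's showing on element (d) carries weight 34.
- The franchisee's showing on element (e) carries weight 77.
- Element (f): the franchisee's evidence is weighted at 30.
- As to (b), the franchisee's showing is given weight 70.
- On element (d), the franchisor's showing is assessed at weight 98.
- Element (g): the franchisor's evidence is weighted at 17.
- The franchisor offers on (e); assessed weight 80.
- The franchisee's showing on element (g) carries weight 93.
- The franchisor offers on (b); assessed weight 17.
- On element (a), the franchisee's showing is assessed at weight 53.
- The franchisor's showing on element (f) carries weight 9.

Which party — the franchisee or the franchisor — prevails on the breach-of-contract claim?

Stage 1 — burden on franchisee; standard: a preponderance (weight is at least 49).
    (a): 53 ≥ 49 [met]
    (b): 70 − 17 = 53 ≥ 49 [met]
    (c): 82 − 23 = 59 ≥ 49 [met]
  The franchisee carries Stage 1; the franchisor now bears the burden.
Stage 2 — burden on franchisor; standard: a preponderance (weight is at least 49).
    (d): 98 − 34 = 64 ≥ 49 [met]
  Stage 2 carried; the burden shifts to the franchisee.
Stage 3 — burden on franchisee; standard: a scintilla of evidence (weight is at least 9).
    (e): 77 − 80 = -3 < 9 [not met]
  The franchisee does not carry Stage 3.
The franchisor prevails.

franchisor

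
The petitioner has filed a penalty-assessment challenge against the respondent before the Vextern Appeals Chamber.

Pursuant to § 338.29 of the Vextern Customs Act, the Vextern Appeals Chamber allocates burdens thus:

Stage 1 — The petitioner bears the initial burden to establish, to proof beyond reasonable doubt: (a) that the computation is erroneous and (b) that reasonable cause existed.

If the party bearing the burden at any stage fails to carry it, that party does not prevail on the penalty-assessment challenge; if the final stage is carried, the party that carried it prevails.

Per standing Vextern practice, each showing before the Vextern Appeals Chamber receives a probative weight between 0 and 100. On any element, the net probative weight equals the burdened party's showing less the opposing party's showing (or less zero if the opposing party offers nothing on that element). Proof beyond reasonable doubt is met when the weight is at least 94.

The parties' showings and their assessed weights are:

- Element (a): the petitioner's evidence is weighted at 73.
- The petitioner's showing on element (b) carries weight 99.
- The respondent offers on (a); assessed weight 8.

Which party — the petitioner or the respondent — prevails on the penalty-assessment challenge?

Stage 1 — burden on petitioner; standard: proof beyond reasonable doubt (weight is at least 94).
    (a): 73 − 8 = 65 < 94 [not met]
    (b): 99 ≥ 94 [met]
  Stage 1 not carried; the petitioner fails its burden.
The analysis ends at Stage 1; the respondent prevails.

respondent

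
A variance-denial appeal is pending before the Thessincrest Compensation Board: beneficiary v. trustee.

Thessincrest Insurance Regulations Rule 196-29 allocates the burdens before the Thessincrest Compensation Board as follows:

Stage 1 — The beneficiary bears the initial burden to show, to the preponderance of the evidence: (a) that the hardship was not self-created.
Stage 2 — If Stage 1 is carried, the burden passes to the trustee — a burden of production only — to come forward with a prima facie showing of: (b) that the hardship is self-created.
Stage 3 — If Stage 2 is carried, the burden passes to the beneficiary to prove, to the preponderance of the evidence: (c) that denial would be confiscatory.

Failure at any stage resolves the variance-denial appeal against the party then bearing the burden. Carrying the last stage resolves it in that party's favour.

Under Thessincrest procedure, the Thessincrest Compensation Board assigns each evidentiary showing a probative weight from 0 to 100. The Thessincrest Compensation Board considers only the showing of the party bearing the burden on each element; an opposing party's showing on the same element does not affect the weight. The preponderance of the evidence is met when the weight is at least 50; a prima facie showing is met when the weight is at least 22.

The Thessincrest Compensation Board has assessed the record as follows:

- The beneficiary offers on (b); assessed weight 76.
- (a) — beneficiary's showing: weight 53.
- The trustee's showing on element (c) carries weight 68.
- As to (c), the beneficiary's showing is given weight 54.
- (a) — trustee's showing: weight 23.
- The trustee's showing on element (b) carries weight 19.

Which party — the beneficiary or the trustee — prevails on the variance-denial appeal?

At Stage 1 the beneficiary must meet the preponderance of the evidence (weight is at least 50): on (a) the weight is 53 (the trustee's 23 is given no effect), ≥ 50, so (a) meets the standard.
  The beneficiary carries Stage 1; the trustee now bears the burden.
At Stage 2 the trustee must meet a prima facie showing (weight is at least 22): on (b) the weight is 19 (the beneficiary's 76 is given no effect), < 22, so (b) does not meet the standard.
  Stage 2 not carried; the trustee fails its burden.
The beneficiary prevails.

beneficiary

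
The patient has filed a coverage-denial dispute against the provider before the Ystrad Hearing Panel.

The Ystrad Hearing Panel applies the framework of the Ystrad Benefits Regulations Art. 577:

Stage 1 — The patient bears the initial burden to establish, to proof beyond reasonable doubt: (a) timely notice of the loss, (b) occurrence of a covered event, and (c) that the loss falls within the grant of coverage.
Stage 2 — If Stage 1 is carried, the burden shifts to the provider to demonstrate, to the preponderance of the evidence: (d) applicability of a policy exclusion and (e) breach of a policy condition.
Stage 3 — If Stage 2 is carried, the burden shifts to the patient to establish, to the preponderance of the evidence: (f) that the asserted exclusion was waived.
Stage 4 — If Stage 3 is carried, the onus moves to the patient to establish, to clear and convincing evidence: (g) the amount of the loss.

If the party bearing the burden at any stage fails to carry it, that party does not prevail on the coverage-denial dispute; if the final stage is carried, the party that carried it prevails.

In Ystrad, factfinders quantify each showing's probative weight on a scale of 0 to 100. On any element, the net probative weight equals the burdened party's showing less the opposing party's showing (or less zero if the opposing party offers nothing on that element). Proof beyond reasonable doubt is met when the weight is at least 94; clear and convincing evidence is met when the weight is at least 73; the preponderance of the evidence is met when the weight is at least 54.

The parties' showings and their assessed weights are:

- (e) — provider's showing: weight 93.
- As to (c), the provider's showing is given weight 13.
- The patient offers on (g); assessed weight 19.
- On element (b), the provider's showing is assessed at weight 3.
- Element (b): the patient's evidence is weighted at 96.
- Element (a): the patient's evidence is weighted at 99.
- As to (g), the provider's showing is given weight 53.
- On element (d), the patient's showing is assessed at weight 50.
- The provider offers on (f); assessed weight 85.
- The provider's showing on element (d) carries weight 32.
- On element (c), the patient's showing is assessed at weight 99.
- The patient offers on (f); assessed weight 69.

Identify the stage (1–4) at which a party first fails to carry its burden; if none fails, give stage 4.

At Stage 1 the patient must meet proof beyond reasonable doubt (weight is at least 94): on (a) the weight is 99, ≥ 94, so (a) meets the standard; on (b) the weight is 96 less the opposing 3 gives net 93, which does not reach 94, so (b) does not meet the standard; on (c) the weight is 99 less the opposing 13 gives net 86, < 94, so (c) does not meet the standard.
  Not every element is met, so the patient fails to carry Stage 1.
The provider prevails.

stage 1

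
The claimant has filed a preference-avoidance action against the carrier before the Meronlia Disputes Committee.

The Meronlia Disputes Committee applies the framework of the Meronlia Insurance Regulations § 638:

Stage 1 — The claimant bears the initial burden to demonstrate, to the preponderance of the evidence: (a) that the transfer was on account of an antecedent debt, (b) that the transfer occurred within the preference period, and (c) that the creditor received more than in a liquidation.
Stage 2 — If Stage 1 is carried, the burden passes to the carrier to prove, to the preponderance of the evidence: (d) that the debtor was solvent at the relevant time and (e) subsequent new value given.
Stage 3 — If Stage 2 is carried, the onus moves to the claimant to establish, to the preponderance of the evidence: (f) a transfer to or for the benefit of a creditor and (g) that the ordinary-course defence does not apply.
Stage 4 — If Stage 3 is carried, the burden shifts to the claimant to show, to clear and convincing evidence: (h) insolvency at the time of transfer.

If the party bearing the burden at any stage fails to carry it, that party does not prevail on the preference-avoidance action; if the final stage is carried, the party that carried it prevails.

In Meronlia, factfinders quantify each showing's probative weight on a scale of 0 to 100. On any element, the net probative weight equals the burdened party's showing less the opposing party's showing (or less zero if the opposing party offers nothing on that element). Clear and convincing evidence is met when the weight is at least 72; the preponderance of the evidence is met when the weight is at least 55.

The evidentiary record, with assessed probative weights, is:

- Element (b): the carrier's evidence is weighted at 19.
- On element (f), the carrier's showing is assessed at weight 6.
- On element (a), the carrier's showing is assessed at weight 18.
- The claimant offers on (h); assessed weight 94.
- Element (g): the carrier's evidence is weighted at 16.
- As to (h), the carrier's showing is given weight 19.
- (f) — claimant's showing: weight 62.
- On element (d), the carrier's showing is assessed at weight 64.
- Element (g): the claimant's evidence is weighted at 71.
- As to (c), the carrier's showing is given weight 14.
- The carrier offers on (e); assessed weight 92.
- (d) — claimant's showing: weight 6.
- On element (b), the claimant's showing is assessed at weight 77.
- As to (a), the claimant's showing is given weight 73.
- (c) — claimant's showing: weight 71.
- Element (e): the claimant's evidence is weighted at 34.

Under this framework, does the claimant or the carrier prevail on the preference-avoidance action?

Stage 1 — burden on claimant; standard: the preponderance of the evidence (weight is at least 55).
    (a): 73 − 18 = 55 ≥ 55 [met]
    (b): 77 − 19 = 58 ≥ 55 [met]
    (c): 71 − 14 = 57 ≥ 55 [met]
  The claimant carries Stage 1; the carrier now bears the burden.
Stage 2 — burden on carrier; standard: the preponderance of the evidence (weight is at least 55).
    (d): 64 − 6 = 58 ≥ 55 [met]
    (e): 92 − 34 = 58 ≥ 55 [met]
  The carrier carries Stage 2; the claimant now bears the burden.
Stage 3 — burden on claimant; standard: the preponderance of the evidence (weight is at least 55).
    (f): 62 − 6 = 56 ≥ 55 [met]
    (g): 71 − 16 = 55 ≥ 55 [met]
  All elements met. The claimant retains the burden for Stage 4.
Stage 4 — burden on claimant; standard: clear and convincing evidence (weight is at least 72).
    (h): 94 − 19 = 75 ≥ 72 [met]
  The claimant carries the last stage.
With every stage satisfied, the claimant prevails.

claimant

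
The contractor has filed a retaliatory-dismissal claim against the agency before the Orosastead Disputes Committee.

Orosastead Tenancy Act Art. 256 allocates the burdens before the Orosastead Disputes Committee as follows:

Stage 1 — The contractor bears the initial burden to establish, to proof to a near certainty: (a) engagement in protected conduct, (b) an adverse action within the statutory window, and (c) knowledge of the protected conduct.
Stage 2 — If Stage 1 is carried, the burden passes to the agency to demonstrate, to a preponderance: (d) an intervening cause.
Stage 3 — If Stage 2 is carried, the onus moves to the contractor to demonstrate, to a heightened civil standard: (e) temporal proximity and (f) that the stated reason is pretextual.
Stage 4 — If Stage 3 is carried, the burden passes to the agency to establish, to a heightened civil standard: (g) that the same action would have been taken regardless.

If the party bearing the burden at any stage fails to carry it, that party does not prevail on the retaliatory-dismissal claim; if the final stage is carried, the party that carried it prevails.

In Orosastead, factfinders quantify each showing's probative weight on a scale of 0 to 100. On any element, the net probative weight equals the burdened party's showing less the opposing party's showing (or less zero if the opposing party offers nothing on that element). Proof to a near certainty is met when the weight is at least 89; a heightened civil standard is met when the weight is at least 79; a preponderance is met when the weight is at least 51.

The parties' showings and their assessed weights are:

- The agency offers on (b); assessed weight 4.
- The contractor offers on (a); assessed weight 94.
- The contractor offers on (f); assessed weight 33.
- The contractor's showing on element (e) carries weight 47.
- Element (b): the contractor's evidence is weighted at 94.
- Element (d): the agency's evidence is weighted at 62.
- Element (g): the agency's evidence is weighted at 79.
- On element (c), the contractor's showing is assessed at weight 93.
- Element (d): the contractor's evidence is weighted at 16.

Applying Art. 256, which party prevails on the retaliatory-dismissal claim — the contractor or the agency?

At Stage 1 the contractor must meet proof to a near certainty (weight is at least 89): on (a) the weight is 94, ≥ 89, so (a) meets the standard; on (b) the weight is 94 less the opposing 4 gives net 90, ≥ 89, so (b) meets the standard; on (c) the weight is 93, which does reach 89, so (c) meets the standard.
  Stage 1 is satisfied; the onus moves to the agency.
At Stage 2 the agency must meet a preponderance (weight is at least 51): on (d) the weight is 62 less the opposing 16 gives net 46, which does not reach 51, so (d) does not meet the standard.
  Stage 2 not carried; the agency fails its burden.
So the contractor prevails.

contractor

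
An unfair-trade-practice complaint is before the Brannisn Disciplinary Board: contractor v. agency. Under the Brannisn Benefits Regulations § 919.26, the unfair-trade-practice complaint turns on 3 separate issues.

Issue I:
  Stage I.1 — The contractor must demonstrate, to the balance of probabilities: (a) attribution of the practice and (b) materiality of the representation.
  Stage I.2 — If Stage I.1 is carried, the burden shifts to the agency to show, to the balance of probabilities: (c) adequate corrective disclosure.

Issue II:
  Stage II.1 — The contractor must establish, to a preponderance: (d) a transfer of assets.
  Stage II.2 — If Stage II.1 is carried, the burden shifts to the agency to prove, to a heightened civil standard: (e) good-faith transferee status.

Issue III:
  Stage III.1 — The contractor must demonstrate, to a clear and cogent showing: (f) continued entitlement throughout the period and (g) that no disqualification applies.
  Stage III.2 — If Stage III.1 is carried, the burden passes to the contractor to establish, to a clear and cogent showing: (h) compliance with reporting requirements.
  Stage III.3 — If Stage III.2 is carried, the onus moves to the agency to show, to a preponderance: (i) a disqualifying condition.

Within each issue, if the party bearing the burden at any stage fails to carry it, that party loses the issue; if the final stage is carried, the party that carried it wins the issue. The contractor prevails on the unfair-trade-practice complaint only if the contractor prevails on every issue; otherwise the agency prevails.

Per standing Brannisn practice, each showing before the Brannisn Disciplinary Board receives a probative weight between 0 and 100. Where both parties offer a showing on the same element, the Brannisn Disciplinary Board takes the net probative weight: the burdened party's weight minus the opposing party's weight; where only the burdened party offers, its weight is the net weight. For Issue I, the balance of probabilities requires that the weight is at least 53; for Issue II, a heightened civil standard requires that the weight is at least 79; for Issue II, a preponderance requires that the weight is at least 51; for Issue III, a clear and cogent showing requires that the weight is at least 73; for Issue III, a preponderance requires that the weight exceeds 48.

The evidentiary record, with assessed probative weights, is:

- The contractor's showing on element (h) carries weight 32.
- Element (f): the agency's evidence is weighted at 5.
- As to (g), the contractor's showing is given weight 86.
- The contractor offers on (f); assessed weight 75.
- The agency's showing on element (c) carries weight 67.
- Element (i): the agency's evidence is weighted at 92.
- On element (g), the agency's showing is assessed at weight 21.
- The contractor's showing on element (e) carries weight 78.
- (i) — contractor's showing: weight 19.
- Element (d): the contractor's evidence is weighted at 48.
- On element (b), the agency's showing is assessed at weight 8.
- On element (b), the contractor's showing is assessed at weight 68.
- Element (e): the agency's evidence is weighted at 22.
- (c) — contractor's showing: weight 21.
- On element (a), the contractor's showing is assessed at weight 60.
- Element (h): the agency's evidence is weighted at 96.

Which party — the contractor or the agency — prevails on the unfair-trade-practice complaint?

— Issue I —
Stage I.1 — burden on contractor; standard: the balance of probabilities (weight is at least 53).
    (a): 60 ≥ 53 [met]
    (b): 68 − 8 = 60 ≥ 53 [met]
  All elements met. The burden passes to the agency.
Stage I.2 — burden on agency; standard: the balance of probabilities (weight is at least 53).
    (c): 67 − 21 = 46 < 53 [not met]
  Stage I.2 not carried; the agency fails its burden.
So the contractor prevails on this issue.
— Issue II —
Stage II.1 — burden on contractor; standard: a preponderance (weight is at least 51).
    (d): 48 < 51 [not met]
  Not every element is met, so the contractor fails to carry Stage II.1.
So the agency prevails on this issue.
— Issue III —
At Stage III.1 the contractor must meet a clear and cogent showing (weight is at least 73): on (f) the weight is 75 less the opposing 5 gives net 70, < 73, so (f) does not meet the standard; on (g) the weight is 86 less the opposing 21 gives net 65, < 73, so (g) does not meet the standard.
  Stage III.1 not carried; the contractor fails its burden.
So the agency prevails on this issue.
Per-issue: Issue I → contractor; Issue II → agency; Issue III → agency. The contractor must prevail on every issue; overall, the agency prevails.

agency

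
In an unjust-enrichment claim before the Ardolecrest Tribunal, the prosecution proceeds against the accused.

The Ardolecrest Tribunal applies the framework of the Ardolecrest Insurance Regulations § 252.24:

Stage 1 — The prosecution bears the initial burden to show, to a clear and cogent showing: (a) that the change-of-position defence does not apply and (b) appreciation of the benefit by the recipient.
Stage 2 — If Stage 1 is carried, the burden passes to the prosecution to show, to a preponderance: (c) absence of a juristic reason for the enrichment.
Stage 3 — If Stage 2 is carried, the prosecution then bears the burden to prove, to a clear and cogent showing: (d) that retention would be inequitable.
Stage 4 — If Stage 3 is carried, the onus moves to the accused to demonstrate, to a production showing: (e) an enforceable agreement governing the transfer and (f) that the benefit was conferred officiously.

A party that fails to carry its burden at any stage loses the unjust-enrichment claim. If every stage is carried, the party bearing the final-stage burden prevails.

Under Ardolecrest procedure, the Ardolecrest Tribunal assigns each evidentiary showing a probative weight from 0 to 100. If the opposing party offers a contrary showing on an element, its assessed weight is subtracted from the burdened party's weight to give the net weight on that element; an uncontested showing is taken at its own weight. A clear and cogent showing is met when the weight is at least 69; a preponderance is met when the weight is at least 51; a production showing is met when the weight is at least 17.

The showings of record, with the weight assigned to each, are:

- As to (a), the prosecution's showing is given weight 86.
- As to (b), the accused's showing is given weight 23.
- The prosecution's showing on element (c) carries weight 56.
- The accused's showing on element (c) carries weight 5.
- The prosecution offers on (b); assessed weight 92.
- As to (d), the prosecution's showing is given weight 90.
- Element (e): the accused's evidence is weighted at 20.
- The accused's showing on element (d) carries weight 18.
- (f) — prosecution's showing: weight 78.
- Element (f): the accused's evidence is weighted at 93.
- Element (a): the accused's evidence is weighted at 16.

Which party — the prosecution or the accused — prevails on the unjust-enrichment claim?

prosecution

Stage 1 (prosecution, a clear and cogent showing, weight is at least 69): (a) net 86−16=70 ≥ 69 — meets; (b) net 92−23=69 ≥ 69 — meets.
  Stage 1 is satisfied; the prosecution continues to bear the burden.
Stage 2 (prosecution, a preponderance, weight is at least 51): (c) net 56−5=51 ≥ 51 — meets.
  Stage 2 is satisfied; the prosecution continues to bear the burden.
Stage 3 (prosecution, a clear and cogent showing, weight is at least 69): (d) net 90−18=72 ≥ 69 — meets.
  Stage 3 is satisfied; the onus moves to the accused.
Stage 4 (accused, a production showing, weight is at least 17): (e) 20 ≥ 17 — meets; (f) net 93−78=15 < 17 — fails.
  Stage 4 not carried; the accused fails its burden.
So the prosecution prevails.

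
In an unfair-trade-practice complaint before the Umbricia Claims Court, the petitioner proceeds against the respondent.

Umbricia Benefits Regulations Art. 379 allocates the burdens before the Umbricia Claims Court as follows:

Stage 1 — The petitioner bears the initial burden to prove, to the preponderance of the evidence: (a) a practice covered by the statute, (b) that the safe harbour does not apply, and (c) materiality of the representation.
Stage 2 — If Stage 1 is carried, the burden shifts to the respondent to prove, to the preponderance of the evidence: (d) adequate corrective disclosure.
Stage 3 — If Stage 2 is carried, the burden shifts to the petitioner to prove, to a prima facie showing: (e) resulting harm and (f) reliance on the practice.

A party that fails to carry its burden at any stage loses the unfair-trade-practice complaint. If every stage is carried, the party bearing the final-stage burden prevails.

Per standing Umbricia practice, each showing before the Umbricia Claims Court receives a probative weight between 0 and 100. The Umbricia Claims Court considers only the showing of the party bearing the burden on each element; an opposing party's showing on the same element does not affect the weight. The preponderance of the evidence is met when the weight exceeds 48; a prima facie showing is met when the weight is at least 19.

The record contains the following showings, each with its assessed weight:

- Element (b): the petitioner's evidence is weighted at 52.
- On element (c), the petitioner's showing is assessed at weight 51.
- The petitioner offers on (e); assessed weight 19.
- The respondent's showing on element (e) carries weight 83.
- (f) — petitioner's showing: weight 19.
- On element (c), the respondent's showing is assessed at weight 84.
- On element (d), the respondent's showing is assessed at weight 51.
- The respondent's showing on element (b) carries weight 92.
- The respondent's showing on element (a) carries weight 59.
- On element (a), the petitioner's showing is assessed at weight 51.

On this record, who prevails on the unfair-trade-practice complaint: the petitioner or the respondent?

petitioner

Stage 1 — burden on petitioner; standard: the preponderance of the evidence (weight exceeds 48).
    (a): 51 (respondent's 59 disregarded) > 48 [met]
    (b): 52 (respondent's 92 disregarded) > 48 [met]
    (c): 51 (respondent's 84 disregarded) > 48 [met]
  Stage 1 is satisfied; the onus moves to the respondent.
Stage 2 — burden on respondent; standard: the preponderance of the evidence (weight exceeds 48).
    (d): 51 > 48 [met]
  The respondent carries Stage 2; the petitioner now bears the burden.
Stage 3 — burden on petitioner; standard: a prima facie showing (weight is at least 19).
    (e): 19 (respondent's 83 disregarded) ≥ 19 [met]
    (f): 19 ≥ 19 [met]
  The petitioner carries the last stage.
All stages carried — the petitioner prevails.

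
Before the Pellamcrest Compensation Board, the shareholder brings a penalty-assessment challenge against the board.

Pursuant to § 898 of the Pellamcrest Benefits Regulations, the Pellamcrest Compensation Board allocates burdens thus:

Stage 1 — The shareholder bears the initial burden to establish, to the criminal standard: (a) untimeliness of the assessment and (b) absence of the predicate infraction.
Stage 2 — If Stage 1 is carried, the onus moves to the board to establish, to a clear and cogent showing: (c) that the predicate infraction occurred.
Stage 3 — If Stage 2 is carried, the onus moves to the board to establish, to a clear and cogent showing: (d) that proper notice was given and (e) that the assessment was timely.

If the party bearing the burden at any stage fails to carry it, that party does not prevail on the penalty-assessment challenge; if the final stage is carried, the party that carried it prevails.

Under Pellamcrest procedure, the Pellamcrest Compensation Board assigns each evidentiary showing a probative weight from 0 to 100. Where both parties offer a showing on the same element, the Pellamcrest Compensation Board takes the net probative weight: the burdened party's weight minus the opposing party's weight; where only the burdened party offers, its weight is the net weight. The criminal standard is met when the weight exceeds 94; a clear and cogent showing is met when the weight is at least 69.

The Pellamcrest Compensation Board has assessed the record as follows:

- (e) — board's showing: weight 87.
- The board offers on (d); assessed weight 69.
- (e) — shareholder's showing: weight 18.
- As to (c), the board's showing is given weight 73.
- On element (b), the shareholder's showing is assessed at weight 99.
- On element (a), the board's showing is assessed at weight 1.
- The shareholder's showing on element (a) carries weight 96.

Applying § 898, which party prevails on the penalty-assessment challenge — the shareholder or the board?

board

Stage 1 (shareholder, the criminal standard, weight exceeds 94): (a) net 96−1=95 > 94 — meets; (b) 99 > 94 — meets.
  All elements met. The burden passes to the board.
Stage 2 (board, a clear and cogent showing, weight is at least 69): (c) 73 ≥ 69 — meets.
  All elements met. The board retains the burden for Stage 3.
Stage 3 (board, a clear and cogent showing, weight is at least 69): (d) 69 ≥ 69 — meets; (e) net 87−18=69 ≥ 69 — meets.
  The board carries the last stage.
All stages carried — the board prevails.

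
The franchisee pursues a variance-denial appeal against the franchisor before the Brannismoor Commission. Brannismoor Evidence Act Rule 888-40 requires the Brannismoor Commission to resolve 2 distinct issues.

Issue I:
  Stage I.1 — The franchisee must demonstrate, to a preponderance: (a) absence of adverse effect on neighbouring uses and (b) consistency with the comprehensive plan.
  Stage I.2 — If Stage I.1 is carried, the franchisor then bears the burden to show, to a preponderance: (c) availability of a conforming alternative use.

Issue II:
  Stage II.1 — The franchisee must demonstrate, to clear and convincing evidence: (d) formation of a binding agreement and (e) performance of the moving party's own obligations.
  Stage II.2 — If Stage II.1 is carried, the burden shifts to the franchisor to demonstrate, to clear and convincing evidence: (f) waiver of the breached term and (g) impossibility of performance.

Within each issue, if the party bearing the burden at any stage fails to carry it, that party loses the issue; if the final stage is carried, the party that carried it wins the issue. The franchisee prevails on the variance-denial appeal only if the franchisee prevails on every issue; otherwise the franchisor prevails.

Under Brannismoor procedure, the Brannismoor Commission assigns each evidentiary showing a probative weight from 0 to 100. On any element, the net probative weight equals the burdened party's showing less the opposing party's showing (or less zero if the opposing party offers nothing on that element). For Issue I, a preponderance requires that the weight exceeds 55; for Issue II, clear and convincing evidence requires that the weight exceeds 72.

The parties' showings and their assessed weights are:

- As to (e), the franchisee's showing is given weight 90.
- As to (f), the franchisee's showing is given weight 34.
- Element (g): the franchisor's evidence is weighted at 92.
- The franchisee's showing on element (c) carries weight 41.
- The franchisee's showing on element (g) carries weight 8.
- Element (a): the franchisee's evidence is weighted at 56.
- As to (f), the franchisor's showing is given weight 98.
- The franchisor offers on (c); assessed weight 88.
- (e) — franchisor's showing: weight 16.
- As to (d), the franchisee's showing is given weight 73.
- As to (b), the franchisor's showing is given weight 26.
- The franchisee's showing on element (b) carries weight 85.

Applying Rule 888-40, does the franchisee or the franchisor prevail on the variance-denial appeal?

— Issue I —
Stage I.1 — burden on franchisee; standard: a preponderance (weight exceeds 55).
    (a): 56 > 55 [met]
    (b): 85 − 26 = 59 > 55 [met]
  Stage I.1 is satisfied; the onus moves to the franchisor.
Stage I.2 — burden on franchisor; standard: a preponderance (weight exceeds 55).
    (c): 88 − 41 = 47 ≤ 55 [not met]
  Not every element is met, so the franchisor fails to carry Stage I.2.
The analysis ends at Stage I.2; the franchisee prevails on this issue.
— Issue II —
At Stage II.1 the franchisee must meet clear and convincing evidence (weight exceeds 72): on (d) the weight is 73, which does exceed 72, so (d) meets the standard; on (e) the weight is 90 less the opposing 16 gives net 74, > 72, so (e) meets the standard.
  All elements met. The burden passes to the franchisor.
At Stage II.2 the franchisor must meet clear and convincing evidence (weight exceeds 72): on (f) the weight is 98 less the opposing 34 gives net 64, ≤ 72, so (f) does not meet the standard; on (g) the weight is 92 less the opposing 8 gives net 84, > 72, so (g) meets the standard.
  Stage II.2 not carried; the franchisor fails its burden.
The analysis ends at Stage II.2; the franchisee prevails on this issue.
Per-issue: Issue I → franchisee; Issue II → franchisee. The franchisee must prevail on every issue; overall, the franchisee prevails.

franchisee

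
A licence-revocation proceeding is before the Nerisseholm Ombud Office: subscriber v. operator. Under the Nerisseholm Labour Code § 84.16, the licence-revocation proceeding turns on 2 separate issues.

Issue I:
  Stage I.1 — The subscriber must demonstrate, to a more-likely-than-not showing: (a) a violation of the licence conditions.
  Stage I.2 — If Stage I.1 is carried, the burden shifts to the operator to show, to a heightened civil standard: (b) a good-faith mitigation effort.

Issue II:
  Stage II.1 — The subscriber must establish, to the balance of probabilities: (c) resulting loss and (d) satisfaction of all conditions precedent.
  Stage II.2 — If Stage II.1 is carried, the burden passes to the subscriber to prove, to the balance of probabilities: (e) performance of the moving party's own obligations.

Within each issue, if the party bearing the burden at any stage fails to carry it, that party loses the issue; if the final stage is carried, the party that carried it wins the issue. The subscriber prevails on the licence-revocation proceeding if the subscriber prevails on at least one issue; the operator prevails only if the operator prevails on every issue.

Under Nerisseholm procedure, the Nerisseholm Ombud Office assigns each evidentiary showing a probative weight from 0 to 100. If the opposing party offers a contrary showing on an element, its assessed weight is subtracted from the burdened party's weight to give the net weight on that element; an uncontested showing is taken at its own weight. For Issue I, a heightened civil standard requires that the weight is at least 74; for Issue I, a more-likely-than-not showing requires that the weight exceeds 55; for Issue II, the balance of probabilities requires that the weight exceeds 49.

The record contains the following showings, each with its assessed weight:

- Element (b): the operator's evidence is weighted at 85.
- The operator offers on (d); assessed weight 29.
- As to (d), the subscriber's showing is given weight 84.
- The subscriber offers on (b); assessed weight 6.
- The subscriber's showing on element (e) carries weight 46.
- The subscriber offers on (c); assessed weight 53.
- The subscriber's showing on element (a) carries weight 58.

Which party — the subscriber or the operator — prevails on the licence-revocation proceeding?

— Issue I —
At Stage I.1 the subscriber must meet a more-likely-than-not showing (weight exceeds 55): on (a) the weight is 58, > 55, so (a) meets the standard.
  The subscriber carries Stage I.1; the operator now bears the burden.
At Stage I.2 the operator must meet a heightened civil standard (weight is at least 74): on (b) the weight is 85 less the opposing 6 gives net 79, which does reach 74, so (b) meets the standard.
  The operator carries the last stage.
Every stage carried; the operator prevails on this issue.
— Issue II —
Stage II.1 — burden on subscriber; standard: the balance of probabilities (weight exceeds 49).
    (c): 53 > 49 [met]
    (d): 84 − 29 = 55 > 49 [met]
  Stage II.1 is satisfied; the subscriber continues to bear the burden.
Stage II.2 — burden on subscriber; standard: the balance of probabilities (weight exceeds 49).
    (e): 46 ≤ 49 [not met]
  The subscriber does not carry Stage II.2.
The analysis ends at Stage II.2; the operator prevails on this issue.
Per-issue: Issue I → operator; Issue II → operator. The subscriber must prevail on at least one issue; overall, the operator prevails.

operator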